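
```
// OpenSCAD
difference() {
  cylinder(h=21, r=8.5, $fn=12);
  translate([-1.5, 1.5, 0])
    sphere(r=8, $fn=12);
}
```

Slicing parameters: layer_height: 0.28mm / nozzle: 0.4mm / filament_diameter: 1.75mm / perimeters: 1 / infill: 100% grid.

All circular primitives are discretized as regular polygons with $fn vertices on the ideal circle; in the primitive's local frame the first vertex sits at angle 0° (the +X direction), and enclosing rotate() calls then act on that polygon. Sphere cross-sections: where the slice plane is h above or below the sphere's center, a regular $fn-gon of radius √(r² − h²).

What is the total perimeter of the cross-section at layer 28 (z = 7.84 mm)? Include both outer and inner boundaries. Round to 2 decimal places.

At z = 7.84 mm: the cylinder: section is a regular 12-gon, circumradius r=8.5 (perimeter = 2·12·8.500·sin(180°/12) = 52.80 mm); the r=8 sphere at (-1.5, 1.5) contributes a regular 12-gon of circumradius √(8²−7.84²) = 1.592 (perimeter = 2·12·1.592·sin(180°/12) = 9.89 mm); Subtracting the remaining from the first: starting from the r=8.5 cylinder, the r=8 sphere at (-1.5, 1.5) lies wholly inside it (removes its full 7.60 mm² and its 9.89 mm outline becomes a hole wall) — boundary (outer + 1 inner loop) = 62.69 mm. Overall, the cross-section is one region with 1 hole. Total boundary length (outer + inner) = 62.69 mm.

62.69 mm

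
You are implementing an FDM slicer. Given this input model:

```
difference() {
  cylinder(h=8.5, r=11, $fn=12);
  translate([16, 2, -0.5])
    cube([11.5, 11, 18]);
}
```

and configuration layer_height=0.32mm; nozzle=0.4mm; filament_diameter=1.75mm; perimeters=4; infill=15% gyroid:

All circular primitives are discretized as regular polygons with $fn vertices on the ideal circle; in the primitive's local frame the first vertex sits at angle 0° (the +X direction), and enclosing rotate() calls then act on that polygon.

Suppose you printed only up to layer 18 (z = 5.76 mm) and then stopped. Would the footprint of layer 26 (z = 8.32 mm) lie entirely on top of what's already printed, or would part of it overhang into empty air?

Compare the two slices. At z = 5.76: the r=11 cylinder gives a regular 12-gon of circumradius 11 (constant along its height) (area = (12/2)·11.000²·sin(360°/12) = 363.00 mm²); the cube at (16, 2) is present — its section is the full 11.5×11 rectangle (area 126.50 mm²); Taking the first minus the rest: starting from the r=11 cylinder (363.00 mm²), the 11.5×11 cube at (16, 2) misses the remaining region (no effect) — area = 363.00 mm². At z = 8.32: the r=11 cylinder contributes a regular 12-gon of circumradius 11 (area = (12/2)·11.000²·sin(360°/12) = 363.00 mm²); the 11.5×11 cube at (16, 2) contributes its full rectangle (area 126.50 mm²); Subtracting the remaining from the first: starting from the r=11 cylinder (363.00 mm²), the 11.5×11 cube at (16, 2) misses the remaining region (no effect) — area = 363.00 mm². Checking containment: the cross-section at z = 8.32 is a subset of the cross-section at z = 5.76.

entirely on top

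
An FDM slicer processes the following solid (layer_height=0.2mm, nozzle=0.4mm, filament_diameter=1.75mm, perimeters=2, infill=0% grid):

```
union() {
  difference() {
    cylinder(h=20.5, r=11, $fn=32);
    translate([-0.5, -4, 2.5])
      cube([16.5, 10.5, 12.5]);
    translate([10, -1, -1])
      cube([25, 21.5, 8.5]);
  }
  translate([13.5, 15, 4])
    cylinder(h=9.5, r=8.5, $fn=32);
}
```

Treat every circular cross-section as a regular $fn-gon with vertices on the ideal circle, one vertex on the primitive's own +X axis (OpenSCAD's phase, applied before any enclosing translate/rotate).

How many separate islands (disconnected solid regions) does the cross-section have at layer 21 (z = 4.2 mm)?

At z = 4.2 mm: the cylinder: section is a regular 32-gon, circumradius r=11; the 16.5×10.5 cube at (-0.5, -4) contributes its full rectangle; the 25×21.5 cube at (10, -1) contributes its full rectangle; After the difference (first − rest): starting from the r=11 cylinder, the 16.5×10.5 cube at (-0.5, -4) partially overlaps it — only the 114.96 mm² overlap (of its 173.25 mm²) is removed, clipping the outline; the 25×21.5 cube at (10, -1) misses the remaining region (no effect) — 1 connected region; the cylinder at (13.5, 15): section is a regular 32-gon, circumradius r=8.5; Merging all regions: the 2 present regions are separate (no shared area or edge), so areas and boundary lengths simply add and each stays a separate island — 2 connected regions. Overall, the cross-section has 2 separate islands. Island count = 2.

2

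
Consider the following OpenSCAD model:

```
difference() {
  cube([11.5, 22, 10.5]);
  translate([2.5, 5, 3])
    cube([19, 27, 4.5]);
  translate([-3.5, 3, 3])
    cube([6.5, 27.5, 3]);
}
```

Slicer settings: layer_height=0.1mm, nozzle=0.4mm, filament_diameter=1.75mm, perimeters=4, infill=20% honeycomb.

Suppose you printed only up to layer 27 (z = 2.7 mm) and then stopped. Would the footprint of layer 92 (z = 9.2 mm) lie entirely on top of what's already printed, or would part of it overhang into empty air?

entirely on top

Compare the two slices. At z = 2.7: the cube is present — its section is the full 11.5×22 rectangle (area 253.00 mm²); the cube at (2.5, 5) does not reach this height (z outside [3, 7.5]); the cube at (-3.5, 3) is absent (z outside [3, 6]); After the difference (first − rest): none of the subtracted shapes is present at this height, so the 11.5×22 cube is unchanged — area = 253.00 mm². At z = 9.2: the cube is present — its section is the full 11.5×22 rectangle (area 253.00 mm²); the cube at (2.5, 5) is absent (z outside [3, 7.5]); the cube at (-3.5, 3) is absent (z outside [3, 6]); After the difference (first − rest): none of the subtracted shapes is present at this height, so the 11.5×22 cube is unchanged — area = 253.00 mm². Checking containment: the cross-section at z = 9.2 is a subset of the cross-section at z = 2.7.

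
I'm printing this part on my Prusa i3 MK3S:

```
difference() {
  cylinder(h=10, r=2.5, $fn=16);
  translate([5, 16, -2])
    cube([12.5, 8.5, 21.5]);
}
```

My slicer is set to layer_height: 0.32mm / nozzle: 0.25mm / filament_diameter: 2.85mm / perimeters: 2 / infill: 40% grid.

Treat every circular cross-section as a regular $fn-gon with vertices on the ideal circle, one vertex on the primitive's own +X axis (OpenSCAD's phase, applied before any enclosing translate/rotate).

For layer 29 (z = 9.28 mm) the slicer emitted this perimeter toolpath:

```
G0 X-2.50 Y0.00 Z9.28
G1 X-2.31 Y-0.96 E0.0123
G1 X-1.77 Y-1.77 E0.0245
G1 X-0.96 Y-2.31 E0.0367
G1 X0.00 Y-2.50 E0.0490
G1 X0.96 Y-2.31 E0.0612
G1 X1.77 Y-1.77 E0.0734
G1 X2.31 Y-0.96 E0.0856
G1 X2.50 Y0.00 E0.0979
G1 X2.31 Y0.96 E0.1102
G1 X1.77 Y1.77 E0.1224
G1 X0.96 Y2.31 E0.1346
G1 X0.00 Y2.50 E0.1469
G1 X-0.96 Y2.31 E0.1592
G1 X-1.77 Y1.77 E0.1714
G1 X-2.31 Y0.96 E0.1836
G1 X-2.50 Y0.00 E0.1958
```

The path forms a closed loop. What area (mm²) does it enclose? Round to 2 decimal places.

19.16 mm²

Apply the shoelace formula to the sequence of (X, Y) vertices; enclosed area = 19.16 mm².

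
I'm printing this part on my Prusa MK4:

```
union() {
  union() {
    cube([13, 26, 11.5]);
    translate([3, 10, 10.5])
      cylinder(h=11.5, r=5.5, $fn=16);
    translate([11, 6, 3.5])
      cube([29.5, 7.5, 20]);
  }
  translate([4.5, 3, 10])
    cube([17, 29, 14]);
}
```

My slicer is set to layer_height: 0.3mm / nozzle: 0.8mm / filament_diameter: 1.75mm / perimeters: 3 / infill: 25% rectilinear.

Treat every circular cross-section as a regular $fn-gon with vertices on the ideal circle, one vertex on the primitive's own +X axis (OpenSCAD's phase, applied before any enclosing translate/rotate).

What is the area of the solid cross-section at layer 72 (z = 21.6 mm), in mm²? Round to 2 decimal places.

697.86 mm²

At z = 21.6 mm: the cube is not intersected at this z (z outside [0, 11.5]); the r=5.5 cylinder at (3, 10) contributes a regular 16-gon of circumradius 5.5 (area = (16/2)·5.500²·sin(360°/16) = 92.61 mm²); the cube at (11, 6) is present — its section is the full 29.5×7.5 rectangle (area 221.25 mm²); Combining (union): the 2 present regions are separate (no shared area or edge), so areas and boundary lengths simply add and each stays a separate island — area = 313.86 mm²; the cube at (4.5, 3) (footprint 17×29) is included at this height (area 493.00 mm²); Merging all regions: the regions partially overlap — summed areas 806.86 mm² minus the doubly-counted overlap 109.00 mm² gives 697.86 mm² — area = 697.86 mm². Overall, the cross-section is a single solid region. Net area = 697.86 mm².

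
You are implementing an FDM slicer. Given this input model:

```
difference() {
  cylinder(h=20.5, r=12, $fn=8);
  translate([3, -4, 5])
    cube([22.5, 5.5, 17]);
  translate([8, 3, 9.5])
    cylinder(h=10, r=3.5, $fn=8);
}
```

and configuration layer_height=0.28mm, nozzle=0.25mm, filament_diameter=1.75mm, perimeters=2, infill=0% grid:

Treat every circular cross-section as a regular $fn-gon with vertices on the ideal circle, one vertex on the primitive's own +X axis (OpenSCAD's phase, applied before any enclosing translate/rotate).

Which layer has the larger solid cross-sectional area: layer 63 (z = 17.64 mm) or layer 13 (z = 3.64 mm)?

Layer 63 (z = 17.64): the r=12 cylinder gives a regular 8-gon of circumradius 12 (constant along its height) (area = (8/2)·12.000²·sin(360°/8) = 407.29 mm²); the 22.5×5.5 cube at (3, -4) contributes its full rectangle (area 123.75 mm²); the r=3.5 cylinder at (8, 3) gives a regular 8-gon of circumradius 3.5 (constant along its height) (area = (8/2)·3.500²·sin(360°/8) = 34.65 mm²); Subtracting the remaining from the first: starting from the r=12 cylinder (407.29 mm²), the 22.5×5.5 cube at (3, -4) partially overlaps it — only the 45.72 mm² overlap (of its 123.75 mm²) is removed, clipping the outline; the r=3.5 cylinder at (8, 3) partially overlaps it — only the 24.58 mm² overlap (of its 34.65 mm²) is removed, clipping the outline — area = 336.99 mm². So its area = 336.99 mm². Layer 13 (z = 3.64): the r=12 cylinder contributes a regular 8-gon of circumradius 12 (area = (8/2)·12.000²·sin(360°/8) = 407.29 mm²); the cube at (3, -4) does not reach this height (z outside [5, 22]); the cylinder at (8, 3) does not reach this height (z outside [9.5, 19.5]); After the difference (first − rest): none of the subtracted shapes is present at this height, so the r=12 cylinder is unchanged — area = 407.29 mm². So its area = 407.29 mm². Layer 13 is larger (407.29 vs 336.99 mm²).

layer 13 (z = 3.64 mm)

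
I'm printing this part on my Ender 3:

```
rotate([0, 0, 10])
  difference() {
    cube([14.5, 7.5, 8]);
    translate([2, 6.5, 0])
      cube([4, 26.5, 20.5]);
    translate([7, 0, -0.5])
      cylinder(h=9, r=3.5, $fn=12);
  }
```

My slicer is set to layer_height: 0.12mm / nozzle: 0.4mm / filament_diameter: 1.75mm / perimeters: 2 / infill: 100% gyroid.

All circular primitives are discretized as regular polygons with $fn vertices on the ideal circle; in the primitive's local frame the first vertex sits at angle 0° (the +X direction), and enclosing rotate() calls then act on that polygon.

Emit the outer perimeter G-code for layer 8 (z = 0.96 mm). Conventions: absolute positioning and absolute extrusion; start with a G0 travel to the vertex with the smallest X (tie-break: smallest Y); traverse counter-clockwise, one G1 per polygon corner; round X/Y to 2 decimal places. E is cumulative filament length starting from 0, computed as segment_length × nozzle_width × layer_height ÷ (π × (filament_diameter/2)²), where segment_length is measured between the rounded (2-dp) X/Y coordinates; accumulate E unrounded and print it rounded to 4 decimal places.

G0 X-1.30 Y7.39 Z0.96
G1 X0.00 Y0.00 E0.1497
G1 X3.45 Y0.61 E0.2197
G1 X3.60 Y2.41 E0.2557
G1 X4.64 Y3.90 E0.2920
G1 X6.29 Y4.66 E0.3282
G1 X8.09 Y4.50 E0.3643
G1 X9.57 Y3.47 E0.4003
G1 X10.34 Y1.82 E0.4366
G1 X14.28 Y2.52 E0.5165
G1 X12.98 Y9.90 E0.6660
G1 X4.61 Y8.43 E0.8356
G1 X4.78 Y7.44 E0.8556
G1 X0.84 Y6.75 E0.9355
G1 X0.67 Y7.73 E0.9553
G1 X-1.30 Y7.39 E0.9952

At z = 0.96 mm: the 14.5×7.5 cube contributes its full rectangle; the 4×26.5 cube at (2, 6.5) contributes its full rectangle; the cylinder at (7, 0): section is a regular 12-gon, circumradius r=3.5; After the difference (first − rest): starting from the 14.5×7.5 cube, the 4×26.5 cube at (2, 6.5) partially overlaps it — only the 4.00 mm² overlap (of its 106.00 mm²) is removed, clipping the outline; the r=3.5 cylinder at (7, 0) partially overlaps it — only the 18.38 mm² overlap (of its 36.75 mm²) is removed, clipping the outline — 1 connected region; (rotated 10° about Z; rotation is an isometry so areas/perimeters/island counts are preserved). The outline is a single polygon with 15 vertices. Extrusion per mm of travel: 0.4 × 0.12 / (π × 0.875²) = 0.019956. Accumulating E over each segment gives final E = 0.9952.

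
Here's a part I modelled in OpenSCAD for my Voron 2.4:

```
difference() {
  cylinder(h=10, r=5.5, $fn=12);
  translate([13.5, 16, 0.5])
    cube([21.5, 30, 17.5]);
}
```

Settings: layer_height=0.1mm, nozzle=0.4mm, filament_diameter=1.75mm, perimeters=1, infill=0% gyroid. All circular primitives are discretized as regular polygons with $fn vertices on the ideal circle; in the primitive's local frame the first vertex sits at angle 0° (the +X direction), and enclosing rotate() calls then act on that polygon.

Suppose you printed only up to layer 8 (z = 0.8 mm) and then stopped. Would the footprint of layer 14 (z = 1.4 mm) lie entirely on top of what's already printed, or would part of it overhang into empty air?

Compare the two slices. At z = 0.8: the r=5.5 cylinder contributes a regular 12-gon of circumradius 5.5 (area = (12/2)·5.500²·sin(360°/12) = 90.75 mm²); the cube at (13.5, 16) (footprint 21.5×30) is included at this height (area 645.00 mm²); Subtracting the remaining from the first: starting from the r=5.5 cylinder (90.75 mm²), the 21.5×30 cube at (13.5, 16) misses the remaining region (no effect) — area = 90.75 mm². At z = 1.4: the cylinder: section is a regular 12-gon, circumradius r=5.5 (area = (12/2)·5.500²·sin(360°/12) = 90.75 mm²); the cube at (13.5, 16) is present — its section is the full 21.5×30 rectangle (area 645.00 mm²); Taking the first minus the rest: starting from the r=5.5 cylinder (90.75 mm²), the 21.5×30 cube at (13.5, 16) misses the remaining region (no effect) — area = 90.75 mm². Checking containment: the cross-section at z = 1.4 is a subset of the cross-section at z = 0.8.

entirely on top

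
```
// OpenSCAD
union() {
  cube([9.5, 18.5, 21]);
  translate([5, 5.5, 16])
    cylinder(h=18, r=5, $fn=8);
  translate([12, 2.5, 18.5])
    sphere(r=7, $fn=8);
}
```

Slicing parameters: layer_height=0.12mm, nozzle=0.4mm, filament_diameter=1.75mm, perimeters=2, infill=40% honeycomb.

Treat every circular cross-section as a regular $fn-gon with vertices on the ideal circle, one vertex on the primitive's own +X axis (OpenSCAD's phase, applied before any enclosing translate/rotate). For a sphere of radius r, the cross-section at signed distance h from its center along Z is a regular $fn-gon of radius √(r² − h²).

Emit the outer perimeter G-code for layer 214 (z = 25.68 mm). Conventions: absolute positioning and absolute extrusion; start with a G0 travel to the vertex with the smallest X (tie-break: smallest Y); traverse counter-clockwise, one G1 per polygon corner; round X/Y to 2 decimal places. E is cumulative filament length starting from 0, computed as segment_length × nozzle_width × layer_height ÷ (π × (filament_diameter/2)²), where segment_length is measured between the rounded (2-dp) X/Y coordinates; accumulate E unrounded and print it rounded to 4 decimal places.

G0 X0.00 Y5.50 Z25.68
G1 X1.46 Y1.96 E0.0764
G1 X5.00 Y0.50 E0.1528
G1 X8.54 Y1.96 E0.2293
G1 X10.00 Y5.50 E0.3057
G1 X8.54 Y9.04 E0.3821
G1 X5.00 Y10.50 E0.4585
G1 X1.46 Y9.04 E0.5349
G1 X0.00 Y5.50 E0.6113

At z = 25.68 mm: the cube is absent (z outside [0, 21]); the r=5 cylinder at (5, 5.5) contributes a regular 8-gon of circumradius 5; the sphere at (12, 2.5) is not intersected at this z (|z−center|=7.180 > r=7); Taking the union: only the r=5 cylinder at (5, 5.5) is present, so the union is just that shape — 1 connected region. The outline is a single polygon with 8 vertices. Extrusion per mm of travel: 0.4 × 0.12 / (π × 0.875²) = 0.019956. Accumulating E over each segment gives final E = 0.6113.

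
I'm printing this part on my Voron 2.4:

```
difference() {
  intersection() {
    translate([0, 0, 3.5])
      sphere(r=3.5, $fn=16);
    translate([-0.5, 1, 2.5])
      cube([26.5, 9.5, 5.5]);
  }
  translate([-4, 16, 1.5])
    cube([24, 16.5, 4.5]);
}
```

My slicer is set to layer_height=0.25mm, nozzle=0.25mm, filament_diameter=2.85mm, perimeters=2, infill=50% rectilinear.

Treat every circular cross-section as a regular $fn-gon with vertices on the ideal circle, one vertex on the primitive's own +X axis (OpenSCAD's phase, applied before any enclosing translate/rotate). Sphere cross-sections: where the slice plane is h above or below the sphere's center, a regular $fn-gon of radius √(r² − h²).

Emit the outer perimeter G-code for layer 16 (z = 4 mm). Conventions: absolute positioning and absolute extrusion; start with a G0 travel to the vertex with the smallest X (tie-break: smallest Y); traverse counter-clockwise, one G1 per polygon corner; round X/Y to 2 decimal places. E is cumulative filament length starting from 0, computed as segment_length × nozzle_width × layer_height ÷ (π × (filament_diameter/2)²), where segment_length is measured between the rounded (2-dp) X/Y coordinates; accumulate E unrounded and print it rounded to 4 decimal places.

At z = 4 mm: the r=3.5 sphere contributes a regular 16-gon of circumradius √(3.5²−0.5²) = 3.464; the 26.5×9.5 cube at (-0.5, 1) contributes its full rectangle; After intersecting: the 26.5×9.5 cube at (-0.5, 1) partially overlaps the r=3.5 sphere; clipping to the common part keeps 7.03 mm² — 1 connected region; the cube at (-4, 16) is present — its section is the full 24×16.5 rectangle; Taking the first minus the rest: starting from the result so far, the 24×16.5 cube at (-4, 16) misses the remaining region (no effect) — 1 connected region. The outline is a single polygon with 7 vertices. Extrusion per mm of travel: 0.25 × 0.25 / (π × 1.425²) = 0.009797. Accumulating E over each segment gives final E = 0.1080.

G0 X-0.50 Y1.00 Z4.00
G1 X3.27 Y1.00 E0.0369
G1 X3.20 Y1.33 E0.0402
G1 X2.45 Y2.45 E0.0534
G1 X1.33 Y3.20 E0.0667
G1 X0.00 Y3.46 E0.0799
G1 X-0.50 Y3.36 E0.0849
G1 X-0.50 Y1.00 E0.1080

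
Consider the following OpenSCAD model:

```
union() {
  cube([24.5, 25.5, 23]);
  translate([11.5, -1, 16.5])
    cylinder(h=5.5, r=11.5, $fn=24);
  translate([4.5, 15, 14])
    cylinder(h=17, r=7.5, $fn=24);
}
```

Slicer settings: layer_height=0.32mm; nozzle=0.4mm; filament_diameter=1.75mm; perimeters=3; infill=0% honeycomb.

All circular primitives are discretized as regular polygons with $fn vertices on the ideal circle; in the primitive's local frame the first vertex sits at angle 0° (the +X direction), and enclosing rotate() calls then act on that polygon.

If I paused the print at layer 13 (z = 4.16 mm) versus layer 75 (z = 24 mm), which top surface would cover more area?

layer 13 (z = 4.16 mm)

Layer 13 (z = 4.16): the cube (footprint 24.5×25.5) is included at this height (area 624.75 mm²); the cylinder at (11.5, -1) is not intersected at this z (z outside [16.5, 22]); the cylinder at (4.5, 15) is absent (z outside [14, 31]); Taking the union: only the 24.5×25.5 cube is present, so the union is just that shape — area = 624.75 mm². So its area = 624.75 mm². Layer 75 (z = 24): the cube does not reach this height (z outside [0, 23]); the cylinder at (11.5, -1) is absent (z outside [16.5, 22]); the r=7.5 cylinder at (4.5, 15) contributes a regular 24-gon of circumradius 7.5 (area = (24/2)·7.500²·sin(360°/24) = 174.70 mm²); Taking the union: only the r=7.5 cylinder at (4.5, 15) is present, so the union is just that shape — area = 174.70 mm². So its area = 174.70 mm². Layer 13 is larger (624.75 vs 174.70 mm²).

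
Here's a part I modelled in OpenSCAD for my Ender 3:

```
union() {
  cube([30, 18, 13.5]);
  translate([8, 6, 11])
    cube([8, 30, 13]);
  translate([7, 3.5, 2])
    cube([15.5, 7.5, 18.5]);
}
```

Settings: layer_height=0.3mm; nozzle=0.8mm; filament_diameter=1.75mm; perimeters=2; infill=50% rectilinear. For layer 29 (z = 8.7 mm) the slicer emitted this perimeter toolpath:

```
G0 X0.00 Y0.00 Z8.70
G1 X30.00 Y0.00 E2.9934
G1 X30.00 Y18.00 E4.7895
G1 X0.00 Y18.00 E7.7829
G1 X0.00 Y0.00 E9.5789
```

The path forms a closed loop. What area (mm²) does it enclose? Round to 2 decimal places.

540.00 mm²

Apply the shoelace formula to the sequence of (X, Y) vertices; enclosed area = 540.00 mm².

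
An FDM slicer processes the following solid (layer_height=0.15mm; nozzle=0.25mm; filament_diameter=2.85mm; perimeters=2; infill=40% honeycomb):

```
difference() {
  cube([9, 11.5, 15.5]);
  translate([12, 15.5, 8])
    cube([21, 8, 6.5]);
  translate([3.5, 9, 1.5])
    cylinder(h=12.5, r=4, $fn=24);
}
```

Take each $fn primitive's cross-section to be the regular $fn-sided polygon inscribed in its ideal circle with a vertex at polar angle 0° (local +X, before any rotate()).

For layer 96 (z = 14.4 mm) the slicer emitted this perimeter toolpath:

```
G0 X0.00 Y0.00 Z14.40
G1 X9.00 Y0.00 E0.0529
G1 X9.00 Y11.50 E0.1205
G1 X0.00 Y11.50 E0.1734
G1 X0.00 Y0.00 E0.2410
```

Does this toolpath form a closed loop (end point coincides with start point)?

Start point (G0): (0.00, 0.00). End point (last G1): the path returns to the start — closed.

yes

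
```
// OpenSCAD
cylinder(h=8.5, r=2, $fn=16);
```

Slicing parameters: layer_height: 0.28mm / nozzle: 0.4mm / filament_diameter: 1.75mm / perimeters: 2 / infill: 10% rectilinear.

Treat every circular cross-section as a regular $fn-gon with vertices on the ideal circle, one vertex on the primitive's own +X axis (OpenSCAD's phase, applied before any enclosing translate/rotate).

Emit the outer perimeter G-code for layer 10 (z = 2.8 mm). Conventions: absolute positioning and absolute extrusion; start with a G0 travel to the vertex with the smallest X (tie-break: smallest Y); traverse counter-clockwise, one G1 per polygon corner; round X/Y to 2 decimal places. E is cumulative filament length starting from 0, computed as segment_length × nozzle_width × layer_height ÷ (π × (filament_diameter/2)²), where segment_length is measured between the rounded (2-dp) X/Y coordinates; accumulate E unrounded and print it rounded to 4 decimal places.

At z = 2.8 mm: the cylinder: section is a regular 16-gon, circumradius r=2. The outline is a single polygon with 16 vertices. Extrusion per mm of travel: 0.4 × 0.28 / (π × 0.875²) = 0.046564. Accumulating E over each segment gives final E = 0.5815.

G0 X-2.00 Y0.00 Z2.80
G1 X-1.85 Y-0.77 E0.0365
G1 X-1.41 Y-1.41 E0.0727
G1 X-0.77 Y-1.85 E0.1089
G1 X0.00 Y-2.00 E0.1454
G1 X0.77 Y-1.85 E0.1819
G1 X1.41 Y-1.41 E0.2181
G1 X1.85 Y-0.77 E0.2542
G1 X2.00 Y0.00 E0.2908
G1 X1.85 Y0.77 E0.3273
G1 X1.41 Y1.41 E0.3635
G1 X0.77 Y1.85 E0.3996
G1 X0.00 Y2.00 E0.4362
G1 X-0.77 Y1.85 E0.4727
G1 X-1.41 Y1.41 E0.5089
G1 X-1.85 Y0.77 E0.5450
G1 X-2.00 Y0.00 E0.5815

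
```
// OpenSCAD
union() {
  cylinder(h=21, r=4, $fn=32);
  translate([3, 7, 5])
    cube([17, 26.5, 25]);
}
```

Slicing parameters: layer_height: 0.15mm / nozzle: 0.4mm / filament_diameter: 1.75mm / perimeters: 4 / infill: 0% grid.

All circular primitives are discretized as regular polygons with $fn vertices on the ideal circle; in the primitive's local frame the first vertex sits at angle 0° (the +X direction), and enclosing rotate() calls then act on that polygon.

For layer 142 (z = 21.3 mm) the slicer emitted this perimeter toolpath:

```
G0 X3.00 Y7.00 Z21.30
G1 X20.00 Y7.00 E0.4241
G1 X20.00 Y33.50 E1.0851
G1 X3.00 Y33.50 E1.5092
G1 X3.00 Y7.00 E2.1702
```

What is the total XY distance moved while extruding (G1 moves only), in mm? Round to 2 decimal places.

Sum the Euclidean lengths of each G1 segment: total = 87.00 mm.

87.00 mm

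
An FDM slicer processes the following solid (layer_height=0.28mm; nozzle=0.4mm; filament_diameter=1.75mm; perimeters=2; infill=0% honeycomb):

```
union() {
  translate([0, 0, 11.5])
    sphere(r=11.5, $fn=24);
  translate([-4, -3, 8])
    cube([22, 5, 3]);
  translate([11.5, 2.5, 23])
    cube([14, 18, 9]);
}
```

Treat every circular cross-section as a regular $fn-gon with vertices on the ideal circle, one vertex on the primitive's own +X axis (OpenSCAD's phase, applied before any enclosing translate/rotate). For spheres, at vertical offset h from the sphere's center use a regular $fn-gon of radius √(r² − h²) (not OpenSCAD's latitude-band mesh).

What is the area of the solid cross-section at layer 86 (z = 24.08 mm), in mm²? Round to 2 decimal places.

252.00 mm²

At z = 24.08 mm: the sphere is not intersected at this z (|z−center|=12.580 > r=11.5); the cube at (-4, -3) is not intersected at this z (z outside [8, 11]); the 14×18 cube at (11.5, 2.5) contributes its full rectangle (area 252.00 mm²); Combining (union): only the 14×18 cube at (11.5, 2.5) is present, so the union is just that shape — area = 252.00 mm². Overall, the cross-section is a single solid region. Net area = 252.00 mm².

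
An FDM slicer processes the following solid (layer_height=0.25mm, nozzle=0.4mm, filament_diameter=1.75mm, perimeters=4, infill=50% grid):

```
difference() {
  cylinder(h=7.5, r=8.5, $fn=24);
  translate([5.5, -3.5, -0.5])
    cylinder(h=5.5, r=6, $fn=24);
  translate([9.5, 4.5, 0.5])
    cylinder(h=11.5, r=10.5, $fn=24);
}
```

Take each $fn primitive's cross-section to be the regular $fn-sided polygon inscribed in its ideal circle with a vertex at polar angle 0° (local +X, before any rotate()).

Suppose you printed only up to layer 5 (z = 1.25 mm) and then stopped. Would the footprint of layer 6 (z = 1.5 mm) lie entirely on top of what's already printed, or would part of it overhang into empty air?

entirely on top

Compare the two slices. At z = 1.25: the cylinder: section is a regular 24-gon, circumradius r=8.5 (area = (24/2)·8.500²·sin(360°/24) = 224.40 mm²); the cylinder at (5.5, -3.5): section is a regular 24-gon, circumradius r=6 (area = (24/2)·6.000²·sin(360°/24) = 111.81 mm²); the r=10.5 cylinder at (9.5, 4.5) contributes a regular 24-gon of circumradius 10.5 (area = (24/2)·10.500²·sin(360°/24) = 342.42 mm²); After the difference (first − rest): starting from the r=8.5 cylinder (224.40 mm²), the r=6 cylinder at (5.5, -3.5) partially overlaps it — only the 69.81 mm² overlap (of its 111.81 mm²) is removed, clipping the outline; the r=10.5 cylinder at (9.5, 4.5) partially overlaps it — only the 46.93 mm² overlap (of its 342.42 mm²) is removed, clipping the outline — area = 107.66 mm². At z = 1.5: the r=8.5 cylinder contributes a regular 24-gon of circumradius 8.5 (area = (24/2)·8.500²·sin(360°/24) = 224.40 mm²); the cylinder at (5.5, -3.5): section is a regular 24-gon, circumradius r=6 (area = (24/2)·6.000²·sin(360°/24) = 111.81 mm²); the r=10.5 cylinder at (9.5, 4.5) gives a regular 24-gon of circumradius 10.5 (constant along its height) (area = (24/2)·10.500²·sin(360°/24) = 342.42 mm²); Taking the first minus the rest: starting from the r=8.5 cylinder (224.40 mm²), the r=6 cylinder at (5.5, -3.5) partially overlaps it — only the 69.81 mm² overlap (of its 111.81 mm²) is removed, clipping the outline; the r=10.5 cylinder at (9.5, 4.5) partially overlaps it — only the 46.93 mm² overlap (of its 342.42 mm²) is removed, clipping the outline — area = 107.66 mm². Checking containment: the cross-section at z = 1.5 is a subset of the cross-section at z = 1.25.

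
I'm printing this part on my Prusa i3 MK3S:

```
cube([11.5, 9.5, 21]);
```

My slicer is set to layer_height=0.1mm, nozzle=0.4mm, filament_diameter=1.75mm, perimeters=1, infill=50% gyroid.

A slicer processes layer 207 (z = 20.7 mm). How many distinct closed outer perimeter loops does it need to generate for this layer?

At z = 20.7 mm: the cube is present — its section is the full 11.5×9.5 rectangle. The result has 1 disconnected region.

1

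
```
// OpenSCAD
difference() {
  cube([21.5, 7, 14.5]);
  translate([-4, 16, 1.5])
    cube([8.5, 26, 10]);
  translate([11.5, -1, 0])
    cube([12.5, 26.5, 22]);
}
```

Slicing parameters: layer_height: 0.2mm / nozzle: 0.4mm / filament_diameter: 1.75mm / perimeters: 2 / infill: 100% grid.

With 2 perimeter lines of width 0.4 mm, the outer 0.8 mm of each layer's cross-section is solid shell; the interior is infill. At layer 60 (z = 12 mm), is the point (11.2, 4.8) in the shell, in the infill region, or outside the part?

shell

At z = 12 mm: the 21.5×7 cube contributes its full rectangle; the cube at (-4, 16) is not intersected at this z (z outside [1.5, 11.5]); the cube at (11.5, -1) (footprint 12.5×26.5) is included at this height; Subtracting the remaining from the first: starting from the 21.5×7 cube, the 12.5×26.5 cube at (11.5, -1) partially overlaps it — only the 70.00 mm² overlap (of its 331.25 mm²) is removed, clipping the outline — 1 connected region. Overall, the cross-section is a single solid region. The nearest boundary edge runs (11.50, 7.00)→(11.50, 0.00); distance from the point to it = 0.30 mm. The point is inside the cross-section, 0.30 mm from the nearest boundary — within the 0.8 mm shell band (2 × 0.4).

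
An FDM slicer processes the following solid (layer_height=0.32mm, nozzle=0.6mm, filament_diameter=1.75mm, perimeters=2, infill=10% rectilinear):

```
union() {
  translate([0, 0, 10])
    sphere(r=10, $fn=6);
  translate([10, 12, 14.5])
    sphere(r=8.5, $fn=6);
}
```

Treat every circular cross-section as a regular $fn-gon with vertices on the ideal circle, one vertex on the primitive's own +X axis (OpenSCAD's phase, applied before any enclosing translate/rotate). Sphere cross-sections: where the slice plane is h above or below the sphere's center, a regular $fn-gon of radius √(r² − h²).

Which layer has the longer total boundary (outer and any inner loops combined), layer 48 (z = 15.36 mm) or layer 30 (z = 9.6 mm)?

Layer 48 (z = 15.36): the sphere: section is a regular 6-gon, circumradius = √(r²−h²) = √(10²−5.36²) = 8.442 (perimeter = 2·6·8.442·sin(180°/6) = 50.65 mm); the sphere at (10, 12): section is a regular 6-gon, circumradius = √(r²−h²) = √(8.5²−0.86²) = 8.456 (perimeter = 2·6·8.456·sin(180°/6) = 50.74 mm); Merging all regions: the 2 present regions are separate (no shared area or edge), so areas and boundary lengths simply add and each stays a separate island — boundary = 101.39 mm. So its perimeter = 101.39 mm. Layer 30 (z = 9.6): the r=10 sphere contributes a regular 6-gon of circumradius √(10²−0.4²) = 9.992 (perimeter = 2·6·9.992·sin(180°/6) = 59.95 mm); the sphere at (10, 12): section is a regular 6-gon, circumradius = √(r²−h²) = √(8.5²−4.9²) = 6.946 (perimeter = 2·6·6.946·sin(180°/6) = 41.67 mm); Combining (union): the regions partially overlap (shared area 0.02 mm²), so the edge portions inside another operand are dropped and the merged outline is re-measured after clipping — boundary = 95.44 mm. So its perimeter = 95.44 mm. Layer 48 is larger (101.39 vs 95.44 mm).

layer 48 (z = 15.36 mm)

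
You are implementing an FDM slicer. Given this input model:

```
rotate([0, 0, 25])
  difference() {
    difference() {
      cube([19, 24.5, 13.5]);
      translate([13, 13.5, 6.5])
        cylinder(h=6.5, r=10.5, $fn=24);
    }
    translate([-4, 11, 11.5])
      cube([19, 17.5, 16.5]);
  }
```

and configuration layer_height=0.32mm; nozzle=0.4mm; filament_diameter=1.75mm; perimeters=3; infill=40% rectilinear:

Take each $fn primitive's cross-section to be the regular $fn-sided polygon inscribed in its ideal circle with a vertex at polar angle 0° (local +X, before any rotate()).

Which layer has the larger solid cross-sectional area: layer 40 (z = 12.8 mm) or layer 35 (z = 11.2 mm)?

layer 35 (z = 11.2 mm)

Layer 40 (z = 12.8): the cube is present — its section is the full 19×24.5 rectangle (area 465.50 mm²); the cylinder at (13, 13.5): section is a regular 24-gon, circumradius r=10.5 (area = (24/2)·10.500²·sin(360°/24) = 342.42 mm²); Taking the first minus the rest: starting from the 19×24.5 cube (465.50 mm²), the r=10.5 cylinder at (13, 13.5) partially overlaps it — only the 289.23 mm² overlap (of its 342.42 mm²) is removed, clipping the outline — area = 176.27 mm²; the cube at (-4, 11) is present — its section is the full 19×17.5 rectangle (area 332.50 mm²); Taking the first minus the rest: starting from that combined region (176.27 mm²), the 19×17.5 cube at (-4, 11) partially overlaps it — only the 65.32 mm² overlap (of its 332.50 mm²) is removed, clipping the outline — area = 110.95 mm²; (whole slice rotated 25° about Z — lengths, areas and connectivity unchanged). So its area = 110.95 mm². Layer 35 (z = 11.2): the cube (footprint 19×24.5) is included at this height (area 465.50 mm²); the cylinder at (13, 13.5): section is a regular 24-gon, circumradius r=10.5 (area = (24/2)·10.500²·sin(360°/24) = 342.42 mm²); After the difference (first − rest): starting from the 19×24.5 cube (465.50 mm²), the r=10.5 cylinder at (13, 13.5) partially overlaps it — only the 289.23 mm² overlap (of its 342.42 mm²) is removed, clipping the outline — area = 176.27 mm²; the cube at (-4, 11) is absent (z outside [11.5, 28]); After the difference (first − rest): none of the subtracted shapes is present at this height, so the result so far is unchanged — area = 176.27 mm²; (whole slice rotated 25° about Z — lengths, areas and connectivity unchanged). So its area = 176.27 mm². Layer 35 is larger (176.27 vs 110.95 mm²).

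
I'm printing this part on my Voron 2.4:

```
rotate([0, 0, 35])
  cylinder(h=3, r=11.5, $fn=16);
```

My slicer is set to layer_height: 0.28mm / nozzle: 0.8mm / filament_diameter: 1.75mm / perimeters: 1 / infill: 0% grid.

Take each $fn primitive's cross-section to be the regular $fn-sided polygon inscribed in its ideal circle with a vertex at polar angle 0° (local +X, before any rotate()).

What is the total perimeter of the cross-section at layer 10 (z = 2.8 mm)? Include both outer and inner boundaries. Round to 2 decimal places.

71.79 mm

At z = 2.8 mm: the r=11.5 cylinder gives a regular 16-gon of circumradius 11.5 (constant along its height) (perimeter = 2·16·11.500·sin(180°/16) = 71.79 mm); (rotated 35° about Z; rotation is an isometry so areas/perimeters/island counts are preserved). Overall, the cross-section is a single solid region. Total boundary length (outer) = 71.79 mm.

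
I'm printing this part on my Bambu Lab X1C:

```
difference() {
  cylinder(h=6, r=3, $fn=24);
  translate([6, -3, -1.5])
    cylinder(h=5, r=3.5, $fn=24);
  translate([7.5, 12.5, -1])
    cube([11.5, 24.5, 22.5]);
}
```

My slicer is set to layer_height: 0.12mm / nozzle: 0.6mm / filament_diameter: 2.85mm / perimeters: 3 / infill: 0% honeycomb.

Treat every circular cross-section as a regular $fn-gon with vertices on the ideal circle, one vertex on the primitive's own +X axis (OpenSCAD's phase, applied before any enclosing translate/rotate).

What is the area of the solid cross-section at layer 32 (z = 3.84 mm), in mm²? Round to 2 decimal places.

At z = 3.84 mm: the r=3 cylinder gives a regular 24-gon of circumradius 3 (constant along its height) (area = (24/2)·3.000²·sin(360°/24) = 27.95 mm²); the cylinder at (6, -3) is not intersected at this z (z outside [-1.5, 3.5]); the cube at (7.5, 12.5) is present — its section is the full 11.5×24.5 rectangle (area 281.75 mm²); After the difference (first − rest): starting from the r=3 cylinder (27.95 mm²), the 11.5×24.5 cube at (7.5, 12.5) misses the remaining region (no effect) — area = 27.95 mm². Overall, the cross-section is a single solid region. Net area = 27.95 mm².

27.95 mm²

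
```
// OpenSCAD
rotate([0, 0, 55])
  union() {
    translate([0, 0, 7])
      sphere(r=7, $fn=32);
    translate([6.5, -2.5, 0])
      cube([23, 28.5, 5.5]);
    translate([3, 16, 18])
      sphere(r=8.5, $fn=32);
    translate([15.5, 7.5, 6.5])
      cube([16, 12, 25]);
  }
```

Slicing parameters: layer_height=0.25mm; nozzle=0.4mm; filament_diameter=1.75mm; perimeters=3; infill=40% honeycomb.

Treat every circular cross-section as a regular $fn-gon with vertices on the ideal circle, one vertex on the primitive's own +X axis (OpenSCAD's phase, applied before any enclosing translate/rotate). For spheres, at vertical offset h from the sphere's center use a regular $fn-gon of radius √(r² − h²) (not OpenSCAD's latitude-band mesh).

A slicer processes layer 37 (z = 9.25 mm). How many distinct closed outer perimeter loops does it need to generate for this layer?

2

At z = 9.25 mm: the r=7 sphere contributes a regular 32-gon of circumradius √(7²−2.25²) = 6.629; the cube at (6.5, -2.5) is not intersected at this z (z outside [0, 5.5]); the sphere at (3, 16) is not intersected at this z (|z−center|=8.750 > r=8.5); the cube at (15.5, 7.5) (footprint 16×12) is included at this height; Taking the union: the 2 present regions are separate (no shared area or edge), so areas and boundary lengths simply add and each stays a separate island — 2 connected regions; (whole slice rotated 55° about Z — lengths, areas and connectivity unchanged). The result has 2 disconnected regions.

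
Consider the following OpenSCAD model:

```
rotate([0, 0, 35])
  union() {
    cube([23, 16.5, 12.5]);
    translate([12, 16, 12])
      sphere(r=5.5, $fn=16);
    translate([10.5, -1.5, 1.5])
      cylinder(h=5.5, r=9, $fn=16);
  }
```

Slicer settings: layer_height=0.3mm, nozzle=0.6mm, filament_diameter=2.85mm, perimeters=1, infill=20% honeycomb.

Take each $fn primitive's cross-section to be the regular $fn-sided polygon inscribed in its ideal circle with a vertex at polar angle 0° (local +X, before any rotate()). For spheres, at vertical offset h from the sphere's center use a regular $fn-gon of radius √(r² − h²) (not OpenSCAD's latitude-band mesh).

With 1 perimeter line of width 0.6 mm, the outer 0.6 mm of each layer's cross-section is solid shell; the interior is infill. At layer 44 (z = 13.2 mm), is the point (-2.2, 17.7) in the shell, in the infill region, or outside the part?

infill

At z = 13.2 mm: the cube does not reach this height (z outside [0, 12.5]); the r=5.5 sphere at (12, 16) slices to a regular 16-gon of circumradius 5.367 (√(r²−h²) with h=1.2 from center); the cylinder at (10.5, -1.5) is not intersected at this z (z outside [1.5, 7]); Merging all regions: only the r=5.5 sphere at (12, 16) is present, so the union is just that shape — 1 connected region; (rotated 35° about Z; rotation is an isometry so areas/perimeters/island counts are preserved). Overall, the cross-section is a single solid region. Undo the 35° rotation: the query point maps to (8.350, 15.761) in the un-rotated model frame. The nearest boundary edge runs (6.63, 16.00)→(7.04, 13.95); distance from the point to it = 1.64 mm. The point is inside the cross-section and 1.64 mm from the nearest boundary — more than the 0.6 mm shell width (1 × 0.6), so it's in the infill interior.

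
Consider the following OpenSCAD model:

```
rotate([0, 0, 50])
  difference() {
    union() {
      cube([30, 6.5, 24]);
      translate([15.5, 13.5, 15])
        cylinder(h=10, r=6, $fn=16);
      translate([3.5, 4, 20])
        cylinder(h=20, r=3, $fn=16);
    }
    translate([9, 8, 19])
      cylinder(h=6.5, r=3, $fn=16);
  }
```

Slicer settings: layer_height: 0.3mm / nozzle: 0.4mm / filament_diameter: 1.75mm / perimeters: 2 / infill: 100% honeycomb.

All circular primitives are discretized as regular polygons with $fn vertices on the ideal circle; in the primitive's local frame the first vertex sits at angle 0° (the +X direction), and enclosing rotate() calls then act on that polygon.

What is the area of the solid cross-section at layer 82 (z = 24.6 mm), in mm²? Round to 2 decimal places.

137.18 mm²

At z = 24.6 mm: the cube is not intersected at this z (z outside [0, 24]); the r=6 cylinder at (15.5, 13.5) contributes a regular 16-gon of circumradius 6 (area = (16/2)·6.000²·sin(360°/16) = 110.21 mm²); the cylinder at (3.5, 4): section is a regular 16-gon, circumradius r=3 (area = (16/2)·3.000²·sin(360°/16) = 27.55 mm²); Merging all regions: the 2 present regions are separate (no shared area or edge), so areas and boundary lengths simply add and each stays a separate island — area = 137.77 mm²; the cylinder at (9, 8): section is a regular 16-gon, circumradius r=3 (area = (16/2)·3.000²·sin(360°/16) = 27.55 mm²); After the difference (first − rest): starting from the result so far (137.77 mm²), the r=3 cylinder at (9, 8) partially overlaps it — only the 0.59 mm² overlap (of its 27.55 mm²) is removed, clipping the outline — area = 137.18 mm²; (whole slice rotated 50° about Z — lengths, areas and connectivity unchanged). Overall, the cross-section has 2 separate islands. Net area = 137.18 mm².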